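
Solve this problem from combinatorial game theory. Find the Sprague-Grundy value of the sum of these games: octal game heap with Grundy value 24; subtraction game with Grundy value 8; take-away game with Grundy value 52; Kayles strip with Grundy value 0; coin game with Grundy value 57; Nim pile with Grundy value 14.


By the Sprague-Grundy theorem, the Grundy value of a sum of games is the XOR of individual Grundy values.
octal game heap: Grundy value = 24. Running XOR: 0 XOR 24 = 24
subtraction game: Grundy value = 8. Running XOR: 24 XOR 8 = 16
take-away game: Grundy value = 52. Running XOR: 16 XOR 52 = 36
Kayles strip: Grundy value = 0. Running XOR: 36 XOR 0 = 36
coin game: Grundy value = 57. Running XOR: 36 XOR 57 = 29
Nim pile: Grundy value = 14. Running XOR: 29 XOR 14 = 19
The combined Grundy value is 19.

19


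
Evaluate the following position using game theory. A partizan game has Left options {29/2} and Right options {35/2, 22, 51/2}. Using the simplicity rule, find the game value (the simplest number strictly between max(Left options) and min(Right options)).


Left options: {29/2}, max = 29/2
Right options: {35/2, 22, 51/2}, min = 35/2
All options are numbers and max(Left) < min(Right), so by the simplicity theorem the value is the simplest (earliest-born) number strictly between 29/2 and 35/2.
Integers 15 through 17 all lie strictly between 29/2 and 35/2.
Among integers, the simplest (lowest birthday = smallest |n|; 0 is born on day 0, +-n on day n) is 15.
No non-integer in the interval can be simpler: if x is a non-integer in the interval, then floor(x) or ceil(x) also lies in the interval (the interval contains an integer), and both are proper prefixes of x's sign expansion, i.e. born earlier. So the game value is 15.
Game value = 15

15


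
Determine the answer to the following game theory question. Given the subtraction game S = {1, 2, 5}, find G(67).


The subtraction set is S = {1, 2, 5}.
G(k) = mex{ G(k - s) : s in S, s <= k }. We compute iteratively: G(0) = 0.
G(1) = mex({0}) = 1
G(2) = mex({0, 1}) = 2
G(3) = mex({1, 2}) = 0
G(4) = mex({0, 2}) = 1
G(5) = mex({0, 1}) = 2
G(6) = mex({1, 2}) = 0
G(7) = mex({0, 2}) = 1
Observe that G(3)..G(7) = 0, 1, 2, 0, 1 repeats G(0)..G(4) = 0, 1, 2, 0, 1.
For k >= max(S) = 5, G(k) is determined by the previous 5 values G(k-5)..G(k-1); a window of 5 consecutive values has recurred shifted by 3, so by induction G(k + 3) = G(k) for all k >= 0: the sequence is periodic from the start with period 3.
One period: G(0..2) = 0, 1, 2.
67 mod 3 = 1, so G(67) = G(1) = 1.

1


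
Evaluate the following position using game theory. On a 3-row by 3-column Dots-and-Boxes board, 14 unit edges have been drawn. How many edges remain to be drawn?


Grid: 3 x 3 boxes, i.e. 4 rows and 4 columns of dots.
Horizontal edges: (rows + 1) * cols = 4 * 3 = 12
Vertical edges: rows * (cols + 1) = 3 * 4 = 12
Total edges: 12 + 12 = 24
Edges drawn: 14
Remaining: 24 - 14 = 10

10


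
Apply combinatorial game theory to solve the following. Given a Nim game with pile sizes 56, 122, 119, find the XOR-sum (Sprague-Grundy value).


We need the XOR (exclusive or) of all pile sizes.
After XOR-ing pile 1 (size 56): 0 XOR 56 = 56
After XOR-ing pile 2 (size 122): 56 XOR 122 = 66
After XOR-ing pile 3 (size 119): 66 XOR 119 = 53
The Nim-value of this position is 53.

53


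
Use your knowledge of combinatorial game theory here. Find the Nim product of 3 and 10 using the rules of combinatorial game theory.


Nim multiplication is bilinear over XOR: (u XOR v) * w = (u*w) XOR (v*w).
So we split each operand into its bit components and XOR the pairwise Nim products.
3 = 1 + 2 (as XOR of powers of 2).
10 = 2 + 8 (as XOR of powers of 2).
Using the standard Nim-product table on single bits:
  2*2 = 3,   2*4 = 8,   2*8 = 12,
  4*4 = 6,   4*8 = 11,  8*8 = 13,
and  1*x = x (identity), k*l = l*k (commutative).
Pairwise Nim products:
  1 * 2 = 2
  1 * 8 = 8
  2 * 2 = 3
  2 * 8 = 12
XOR them: 2 XOR 8 XOR 3 XOR 12 = 5.
Result: 3 * 10 = 5 (in Nim).

5


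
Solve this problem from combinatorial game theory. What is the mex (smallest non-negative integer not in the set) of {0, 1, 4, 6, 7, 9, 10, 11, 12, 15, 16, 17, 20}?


Set = {0, 1, 4, 6, 7, 9, 10, 11, 12, 15, 16, 17, 20}
0 is in the set.
1 is in the set.
2 is NOT in the set. This is the mex.
mex = 2

2


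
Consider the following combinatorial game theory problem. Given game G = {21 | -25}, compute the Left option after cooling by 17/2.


Original game: {21 | -25} (a switch {a | b} with a > b).
Cooling by t (for t below the temperature (a - b)/2 = 23) taxes each move by t: {a | b} cooled by t is {a - t | b + t}.
Cooling amount: t = 17/2
Cooled Left option: 21 - 17/2 = 25/2
Cooled Right option: -25 + 17/2 = -33/2
Cooled game: {25/2 | -33/2}
Left option = 25/2

25/2


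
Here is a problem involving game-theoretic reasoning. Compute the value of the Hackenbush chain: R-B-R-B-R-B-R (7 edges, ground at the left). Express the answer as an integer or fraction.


Edges (from ground): R-B-R-B-R-B-R
By Berlekamp's sign-expansion rule, a Blue-Red Hackenbush stalk has the value of the surreal number whose sign sequence is the edge sequence with B -> + and R -> -.
Sign sequence: -+-+-+-
Trace the sign expansion in the surreal number tree, starting from 0:
Edge 1: R (sign -) -> bounds (-inf, 0), value = -1
Edge 2: B (sign +) -> bounds (-1, 0), value = -1/2
Edge 3: R (sign -) -> bounds (-1, -1/2), value = -3/4
Edge 4: B (sign +) -> bounds (-3/4, -1/2), value = -5/8
Edge 5: R (sign -) -> bounds (-3/4, -5/8), value = -11/16
Edge 6: B (sign +) -> bounds (-11/16, -5/8), value = -21/32
Edge 7: R (sign -) -> bounds (-11/16, -21/32), value = -43/64
Game value = -43/64

-43/64


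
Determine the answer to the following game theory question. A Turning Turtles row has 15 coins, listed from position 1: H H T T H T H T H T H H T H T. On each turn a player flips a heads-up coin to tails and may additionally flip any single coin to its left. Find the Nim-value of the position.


Coins: H H T T H T H T H T H H T H T
Key fact: a single head at position k behaves exactly like a Nim heap of size k (turning it to T and optionally flipping a coin at j < k corresponds to moving the heap from k to j, or to 0), and heads combine as a disjunctive sum (two heads at the same place would cancel, matching j XOR j = 0). So the Nim-value is the XOR of the 1-indexed positions of the heads.
Face-up positions (1-indexed): [1, 2, 5, 7, 9, 11, 12, 14]
XOR 0 with 1: 0 XOR 1 = 1
XOR 1 with 2: 1 XOR 2 = 3
XOR 3 with 5: 3 XOR 5 = 6
XOR 6 with 7: 6 XOR 7 = 1
XOR 1 with 9: 1 XOR 9 = 8
XOR 8 with 11: 8 XOR 11 = 3
XOR 3 with 12: 3 XOR 12 = 15
XOR 15 with 14: 15 XOR 14 = 1
Nim-value = 1

1


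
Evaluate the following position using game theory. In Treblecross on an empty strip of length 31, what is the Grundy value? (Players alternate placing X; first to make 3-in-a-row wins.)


Treblecross: place X on empty cells; 3-in-a-row wins.
Playing within two cells of an existing X lets the opponent win at once, so sensible play treats the cells i-2..i+2 around each X as dead. The player left with no safe cell loses, so this is a normal-play take-away game on strips of safe cells.
Placing X at cell i (0-indexed) of a strip of k safe cells leaves independent strips of sizes max(0, i-2) and max(0, k-i-3). Hence G(k) = mex{ G(max(0,i-2)) XOR G(max(0,k-i-3)) : 0 <= i < k }, with G(0) = 0.
G(1): splits (0,0):0^0=0 -> mex({0}) = 1
G(2): splits (0,0):0^0=0 -> mex({0}) = 1
G(3): splits (0,0):0^0=0 -> mex({0}) = 1
G(4): splits (0,1):0^1=1 (0,0):0^0=0 -> mex({0, 1}) = 2
G(5): splits (0,2):0^1=1 (0,1):0^1=1 (0,0):0^0=0 -> mex({0, 1}) = 2
G(6) = mex({1}) = 0
G(7) = mex({0, 1, 2}) = 3
G(8) = mex({0, 1, 2}) = 3
G(9) = mex({0, 2}) = 1
G(10) = mex({0, 2, 3}) = 1
G(11) = mex({0, 3}) = 1
G(12) = mex({1, 3}) = 0
G(13) = mex({0, 1, 2, 3}) = 4
G(14) = mex({0, 1, 2}) = 3
G(15) = mex({0, 1, 2}) = 3
G(16) = mex({0, 1, 2, 4}) = 3
G(17) = mex({0, 1, 3, 4}) = 2
G(18) = mex({0, 1, 3, 4}) = 2
G(19) = mex({0, 1, 3, 5}) = 2
G(20) = mex({0, 1, 2, 3, 5}) = 4
G(21) = mex({0, 1, 2, 3, 5}) = 4
G(22) = mex({1, 2, 6}) = 0
G(23) = mex({0, 1, 2, 3, 4, 6}) = 5
G(24) = mex({0, 1, 2, 3, 4}) = 5
G(25) = mex({0, 1, 3, 4, 7}) = 2
G(26) = mex({0, 1, 3, 4, 5, 7}) = 2
G(27) = mex({0, 1, 3, 5}) = 2
G(28) = mex({0, 1, 2, 5}) = 3
G(29) = mex({0, 1, 2, 4, 5, 6}) = 3
G(30) = mex({1, 2, 4, 6}) = 0
G(31) = mex({0, 1, 2, 3, 4, 6}) = 5
Therefore G(31) = 5.

5


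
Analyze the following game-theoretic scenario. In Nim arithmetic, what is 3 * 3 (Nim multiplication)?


Nim multiplication is bilinear over XOR: (u XOR v) * w = (u*w) XOR (v*w).
So we split each operand into its bit components and XOR the pairwise Nim products.
3 = 1 + 2 (as XOR of powers of 2).
3 = 1 + 2 (as XOR of powers of 2).
Using the standard Nim-product table on single bits:
  2*2 = 3,   2*4 = 8,   2*8 = 12,
  4*4 = 6,   4*8 = 11,  8*8 = 13,
and  1*x = x (identity), k*l = l*k (commutative).
Pairwise Nim products:
  1 * 1 = 1
  1 * 2 = 2
  2 * 1 = 2
  2 * 2 = 3
XOR them: 1 XOR 2 XOR 2 XOR 3 = 2.
Result: 3 * 3 = 2 (in Nim).

2


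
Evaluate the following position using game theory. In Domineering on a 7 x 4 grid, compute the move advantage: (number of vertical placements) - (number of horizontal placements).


Board is 7 x 4 (rows x cols).
Left (vertical) placements: (rows-1) * cols = 6 * 4 = 24
Right (horizontal) placements: rows * (cols-1) = 7 * 3 = 21
Advantage = Left - Right = 24 - 21 = 3

3


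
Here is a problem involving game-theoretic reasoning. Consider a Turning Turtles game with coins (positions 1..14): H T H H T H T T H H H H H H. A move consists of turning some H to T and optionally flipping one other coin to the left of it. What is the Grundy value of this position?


Coins: H T H H T H T T H H H H H H
Key fact: a single head at position k behaves exactly like a Nim heap of size k (turning it to T and optionally flipping a coin at j < k corresponds to moving the heap from k to j, or to 0), and heads combine as a disjunctive sum (two heads at the same place would cancel, matching j XOR j = 0). So the Nim-value is the XOR of the 1-indexed positions of the heads.
Face-up positions (1-indexed): [1, 3, 4, 6, 9, 10, 11, 12, 13, 14]
XOR 0 with 1: 0 XOR 1 = 1
XOR 1 with 3: 1 XOR 3 = 2
XOR 2 with 4: 2 XOR 4 = 6
XOR 6 with 6: 6 XOR 6 = 0
XOR 0 with 9: 0 XOR 9 = 9
XOR 9 with 10: 9 XOR 10 = 3
XOR 3 with 11: 3 XOR 11 = 8
XOR 8 with 12: 8 XOR 12 = 4
XOR 4 with 13: 4 XOR 13 = 9
XOR 9 with 14: 9 XOR 14 = 7
Nim-value = 7

7


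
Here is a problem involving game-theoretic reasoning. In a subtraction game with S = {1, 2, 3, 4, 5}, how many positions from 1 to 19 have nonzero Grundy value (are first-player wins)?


Subtraction set S = {1, 2, 3, 4, 5}, so G(n) = n mod 6.
G(n) = 0 when n is a multiple of 6.
Multiples of 6 in [1, 19]: 3
N-positions (nonzero Grundy) = 19 - 3 = 16

16


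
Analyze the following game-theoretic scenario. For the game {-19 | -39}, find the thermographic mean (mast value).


Game = {-19 | -39}, a switch {a | b} with numbers a > b.
Its thermograph has left wall a - t and right wall b + t, which meet at t = (a - b)/2, where both equal (a + b)/2. So the mast (mean value) is at (a + b)/2.
Mean = (-19 + (-39))/2 = -58/2 = -29

-29


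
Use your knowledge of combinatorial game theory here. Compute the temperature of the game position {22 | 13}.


The game is {22 | 13}, a switch {a | b} with numbers a > b.
Cooling {a | b} by t gives {a - t | b + t}, which stops being hot when a - t = b + t, i.e. at t = (a - b)/2. So the temperature of a switch is (a - b)/2.
Temperature = (Left option - Right option) / 2
= (22 - (13)) / 2
= 9 / 2
= 9/2

9/2


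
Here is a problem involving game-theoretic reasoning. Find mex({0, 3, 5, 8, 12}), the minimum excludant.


Set = {0, 3, 5, 8, 12}
0 is in the set.
1 is NOT in the set. This is the mex.
mex = 1

1


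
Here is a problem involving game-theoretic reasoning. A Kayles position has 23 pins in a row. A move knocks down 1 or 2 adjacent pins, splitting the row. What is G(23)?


Kayles: a move removes 1 or 2 adjacent pins from a contiguous row.
Removing pins from a row of k leaves two independent rows (a, b) with a + b = k - 1 (one pin) or a + b = k - 2 (two pins); an end removal gives a = 0.
By Sprague-Grundy, G(k) = mex{ G(a) XOR G(b) } over all these splits. G(0) = 0.
G(1): splits (0,0):0^0=0 -> mex({0}) = 1
G(2): splits (0,1):0^1=1 (0,0):0^0=0 -> mex({0, 1}) = 2
G(3): splits (0,2):0^2=2 (1,1):1^1=0 (0,1):0^1=1 -> mex({0, 1, 2}) = 3
G(4): splits (0,3):0^3=3 (1,2):1^2=3 (0,2):0^2=2 (1,1):1^1=0 -> mex({0, 2, 3}) = 1
G(5): splits (0,4):0^1=1 (1,3):1^3=2 (2,2):2^2=0 (0,3):0^3=3 (1,2):1^2=3 -> mex({0, 1, 2, 3}) = 4
G(6) = mex({0, 1, 2, 4}) = 3
G(7) = mex({0, 1, 3, 4, 5}) = 2
G(8) = mex({0, 2, 3, 5, 6}) = 1
G(9) = mex({0, 1, 2, 3, 6, 7}) = 4
G(10) = mex({0, 1, 3, 4, 5, 7}) = 2
G(11) = mex({0, 1, 2, 3, 4, 5}) = 6
G(12) = mex({0, 1, 2, 3, 5, 6, 7}) = 4
G(13) = mex({0, 2, 3, 4, 6, 7}) = 1
G(14) = mex({0, 1, 4, 5, 6, 7}) = 2
G(15) = mex({0, 1, 2, 3, 4, 5, 6}) = 7
G(16) = mex({0, 2, 3, 5, 6, 7}) = 1
G(17) = mex({0, 1, 2, 3, 5, 6, 7}) = 4
G(18) = mex({0, 1, 2, 4, 5, 6}) = 3
G(19) = mex({0, 1, 3, 4, 5, 7}) = 2
G(20) = mex({0, 2, 3, 4, 5, 6, 7}) = 1
G(21) = mex({0, 1, 2, 3, 5, 6, 7}) = 4
G(22) = mex({0, 1, 2, 3, 4, 5, 7}) = 6
G(23) = mex({0, 1, 2, 3, 4, 5, 6}) = 7
Therefore G(23) = 7.

7


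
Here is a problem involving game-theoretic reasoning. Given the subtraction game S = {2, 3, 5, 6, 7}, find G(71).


The subtraction set is S = {2, 3, 5, 6, 7}.
G(k) = mex{ G(k - s) : s in S, s <= k }. We compute iteratively: G(0) = 0.
G(1) = mex({}) = 0
G(2) = mex({0}) = 1
G(3) = mex({0}) = 1
G(4) = mex({0, 1}) = 2
G(5) = mex({0, 1}) = 2
G(6) = mex({0, 1, 2}) = 3
G(7) = mex({0, 1, 2}) = 3
G(8) = mex({0, 1, 2, 3}) = 4
G(9) = mex({1, 2, 3}) = 0
G(10) = mex({1, 2, 3, 4}) = 0
G(11) = mex({0, 2, 3, 4}) = 1
G(12) = mex({0, 2, 3}) = 1
G(13) = mex({0, 1, 3, 4}) = 2
G(14) = mex({0, 1, 3, 4}) = 2
G(15) = mex({0, 1, 2, 4}) = 3
Observe that G(9)..G(15) = 0, 0, 1, 1, 2, 2, 3 repeats G(0)..G(6) = 0, 0, 1, 1, 2, 2, 3.
For k >= max(S) = 7, G(k) is determined by the previous 7 values G(k-7)..G(k-1); a window of 7 consecutive values has recurred shifted by 9, so by induction G(k + 9) = G(k) for all k >= 0: the sequence is periodic from the start with period 9.
One period: G(0..8) = 0, 0, 1, 1, 2, 2, 3, 3, 4.
71 mod 9 = 8, so G(71) = G(8) = 4.

4


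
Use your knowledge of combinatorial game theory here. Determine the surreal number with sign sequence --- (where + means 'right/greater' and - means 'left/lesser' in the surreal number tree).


Sign expansion: ---
Rule: track bounds (lo, hi), initially (-inf, +inf). On '+', the current value becomes lo and we move to the simplest number in (value, hi): value + 1 if hi = +inf, otherwise the midpoint (value + hi)/2. On '-', the current value becomes hi and we move to value - 1 if lo = -inf, otherwise the midpoint (lo + value)/2.
Start at 0.
Step 1: sign = -, move left. Bounds: (-inf, 0). Value = -1
Step 2: sign = -, move left. Bounds: (-inf, -1). Value = -2
Step 3: sign = -, move left. Bounds: (-inf, -2). Value = -3
The surreal number with sign expansion --- is -3.

-3


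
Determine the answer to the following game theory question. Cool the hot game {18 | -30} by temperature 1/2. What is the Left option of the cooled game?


Original game: {18 | -30} (a switch {a | b} with a > b).
Cooling by t (for t below the temperature (a - b)/2 = 24) taxes each move by t: {a | b} cooled by t is {a - t | b + t}.
Cooling amount: t = 1/2
Cooled Left option: 18 - 1/2 = 35/2
Cooled Right option: -30 + 1/2 = -59/2
Cooled game: {35/2 | -59/2}
Left option = 35/2

35/2


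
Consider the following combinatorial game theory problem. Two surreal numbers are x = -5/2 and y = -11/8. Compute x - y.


x = -5/2, y = -11/8
Converting to common denominator: 8
x = -20/8, y = -11/8
x - y = -5/2 - -11/8 = -9/8

-9/8


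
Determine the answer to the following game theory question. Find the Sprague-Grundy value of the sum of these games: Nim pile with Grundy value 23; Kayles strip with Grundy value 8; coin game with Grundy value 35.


By the Sprague-Grundy theorem, the Grundy value of a sum of games is the XOR of individual Grundy values.
Nim pile: Grundy value = 23. Running XOR: 0 XOR 23 = 23
Kayles strip: Grundy value = 8. Running XOR: 23 XOR 8 = 31
coin game: Grundy value = 35. Running XOR: 31 XOR 35 = 60
The combined Grundy value is 60.

60


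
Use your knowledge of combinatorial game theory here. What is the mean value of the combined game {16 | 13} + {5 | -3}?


G1 = {16 | 13}, G2 = {5 | -3}
Each is a switch {a | b} with numbers a > b; its mean value is (a + b)/2, and mean value is additive over game sums: m(G1 + G2) = m(G1) + m(G2).
Mean of G1 = (16 + (13))/2 = 29/2 = 29/2
Mean of G2 = (5 + (-3))/2 = 2/2 = 1
Mean of G1 + G2 = 29/2 + 1 = 31/2

31/2


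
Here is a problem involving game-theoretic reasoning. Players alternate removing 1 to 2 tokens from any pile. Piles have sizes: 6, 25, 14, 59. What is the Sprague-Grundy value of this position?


Subtraction set: {1, 2}
For this subtraction set, G(n) = n mod 3 (period = max + 1 = 3).
Pile 1 (size 6): G(6) = 6 mod 3 = 0
Pile 2 (size 25): G(25) = 25 mod 3 = 1
Pile 3 (size 14): G(14) = 14 mod 3 = 2
Pile 4 (size 59): G(59) = 59 mod 3 = 2
Total Grundy value = XOR of all: 0 XOR 1 XOR 2 XOR 2 = 1

1


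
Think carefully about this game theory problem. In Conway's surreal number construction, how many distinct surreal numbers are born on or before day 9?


Day 0: {|} = 0 is born. Count = 1.
Day n: the number of surreal numbers born by day n is 2^(n+1) - 1.
By day 0: 2^1 - 1 = 1
By day 1: 2^2 - 1 = 3
By day 2: 2^3 - 1 = 7
By day 3: 2^4 - 1 = 15
By day 4: 2^5 - 1 = 31
By day 5: 2^6 - 1 = 63
By day 6: 2^7 - 1 = 127
By day 7: 2^8 - 1 = 255
By day 8: 2^9 - 1 = 511
By day 9: 2^10 - 1 = 1023
By day 9: 1023 surreal numbers.

1023


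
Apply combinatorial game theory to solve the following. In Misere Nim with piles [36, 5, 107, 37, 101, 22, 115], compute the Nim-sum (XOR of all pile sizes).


We need the XOR (exclusive or) of all pile sizes.
After XOR-ing pile 1 (size 36): 0 XOR 36 = 36
After XOR-ing pile 2 (size 5): 36 XOR 5 = 33
After XOR-ing pile 3 (size 107): 33 XOR 107 = 74
After XOR-ing pile 4 (size 37): 74 XOR 37 = 111
After XOR-ing pile 5 (size 101): 111 XOR 101 = 10
After XOR-ing pile 6 (size 22): 10 XOR 22 = 28
After XOR-ing pile 7 (size 115): 28 XOR 115 = 111
The Nim-value of this position is 111.

111


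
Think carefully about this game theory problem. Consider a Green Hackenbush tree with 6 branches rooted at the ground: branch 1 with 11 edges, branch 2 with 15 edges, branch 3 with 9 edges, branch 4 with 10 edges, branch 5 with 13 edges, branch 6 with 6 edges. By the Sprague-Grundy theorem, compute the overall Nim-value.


The tree has 6 branches from the ground vertex.
In Green Hackenbush, the Nim-value of a simple path of length k is k.
Branch 1: length 11, Nim-value = 11
Branch 2: length 15, Nim-value = 15
Branch 3: length 9, Nim-value = 9
Branch 4: length 10, Nim-value = 10
Branch 5: length 13, Nim-value = 13
Branch 6: length 6, Nim-value = 6
Total Nim-value = XOR of all branch values:
0 XOR 11 = 11
11 XOR 15 = 4
4 XOR 9 = 13
13 XOR 10 = 7
7 XOR 13 = 10
10 XOR 6 = 12
Nim-value of the tree = 12

12


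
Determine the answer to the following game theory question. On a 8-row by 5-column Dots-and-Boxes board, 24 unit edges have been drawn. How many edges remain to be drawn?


Grid: 8 x 5 boxes, i.e. 9 rows and 6 columns of dots.
Horizontal edges: (rows + 1) * cols = 9 * 5 = 45
Vertical edges: rows * (cols + 1) = 8 * 6 = 48
Total edges: 45 + 48 = 93
Edges drawn: 24
Remaining: 93 - 24 = 69

69


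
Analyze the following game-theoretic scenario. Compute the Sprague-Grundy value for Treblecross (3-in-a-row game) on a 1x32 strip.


Treblecross: place X on empty cells; 3-in-a-row wins.
Playing within two cells of an existing X lets the opponent win at once, so sensible play treats the cells i-2..i+2 around each X as dead. The player left with no safe cell loses, so this is a normal-play take-away game on strips of safe cells.
Placing X at cell i (0-indexed) of a strip of k safe cells leaves independent strips of sizes max(0, i-2) and max(0, k-i-3). Hence G(k) = mex{ G(max(0,i-2)) XOR G(max(0,k-i-3)) : 0 <= i < k }, with G(0) = 0.
G(1): splits (0,0):0^0=0 -> mex({0}) = 1
G(2): splits (0,0):0^0=0 -> mex({0}) = 1
G(3): splits (0,0):0^0=0 -> mex({0}) = 1
G(4): splits (0,1):0^1=1 (0,0):0^0=0 -> mex({0, 1}) = 2
G(5): splits (0,2):0^1=1 (0,1):0^1=1 (0,0):0^0=0 -> mex({0, 1}) = 2
G(6) = mex({1}) = 0
G(7) = mex({0, 1, 2}) = 3
G(8) = mex({0, 1, 2}) = 3
G(9) = mex({0, 2}) = 1
G(10) = mex({0, 2, 3}) = 1
G(11) = mex({0, 3}) = 1
G(12) = mex({1, 3}) = 0
G(13) = mex({0, 1, 2, 3}) = 4
G(14) = mex({0, 1, 2}) = 3
G(15) = mex({0, 1, 2}) = 3
G(16) = mex({0, 1, 2, 4}) = 3
G(17) = mex({0, 1, 3, 4}) = 2
G(18) = mex({0, 1, 3, 4}) = 2
G(19) = mex({0, 1, 3, 5}) = 2
G(20) = mex({0, 1, 2, 3, 5}) = 4
G(21) = mex({0, 1, 2, 3, 5}) = 4
G(22) = mex({1, 2, 6}) = 0
G(23) = mex({0, 1, 2, 3, 4, 6}) = 5
G(24) = mex({0, 1, 2, 3, 4}) = 5
G(25) = mex({0, 1, 3, 4, 7}) = 2
G(26) = mex({0, 1, 3, 4, 5, 7}) = 2
G(27) = mex({0, 1, 3, 5}) = 2
G(28) = mex({0, 1, 2, 5}) = 3
G(29) = mex({0, 1, 2, 4, 5, 6}) = 3
G(30) = mex({1, 2, 4, 6}) = 0
G(31) = mex({0, 1, 2, 3, 4, 6}) = 5
G(32) = mex({1, 2, 3, 4, 7}) = 0
Therefore G(32) = 0.

0


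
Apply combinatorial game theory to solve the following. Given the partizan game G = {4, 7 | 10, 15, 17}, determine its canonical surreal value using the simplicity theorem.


Left options: {4, 7}, max = 7
Right options: {10, 15, 17}, min = 10
All options are numbers and max(Left) < min(Right), so by the simplicity theorem the value is the simplest (earliest-born) number strictly between 7 and 10.
Integers 8 through 9 all lie strictly between 7 and 10.
Among integers, the simplest (lowest birthday = smallest |n|; 0 is born on day 0, +-n on day n) is 8.
No non-integer in the interval can be simpler: if x is a non-integer in the interval, then floor(x) or ceil(x) also lies in the interval (the interval contains an integer), and both are proper prefixes of x's sign expansion, i.e. born earlier. So the game value is 8.
Game value = 8

8


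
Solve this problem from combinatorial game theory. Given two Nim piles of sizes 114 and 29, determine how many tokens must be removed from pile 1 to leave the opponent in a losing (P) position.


Piles: 114 and 29
Current XOR: 114 XOR 29 = 111 (non-zero, so this is an N-position).
To make the XOR zero, we need to find a move that balances the piles.
For pile 1 (size 114): target = 114 XOR 111 = 29
We reduce pile 1 from 114 to 29.
Tokens removed: 114 - 29 = 85
Verification: 29 XOR 29 = 0

85


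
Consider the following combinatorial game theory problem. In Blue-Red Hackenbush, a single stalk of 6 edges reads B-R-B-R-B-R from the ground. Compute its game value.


Edges (from ground): B-R-B-R-B-R
By Berlekamp's sign-expansion rule, a Blue-Red Hackenbush stalk has the value of the surreal number whose sign sequence is the edge sequence with B -> + and R -> -.
Sign sequence: +-+-+-
Trace the sign expansion in the surreal number tree, starting from 0:
Edge 1: B (sign +) -> bounds (0, +inf), value = 1
Edge 2: R (sign -) -> bounds (0, 1), value = 1/2
Edge 3: B (sign +) -> bounds (1/2, 1), value = 3/4
Edge 4: R (sign -) -> bounds (1/2, 3/4), value = 5/8
Edge 5: B (sign +) -> bounds (5/8, 3/4), value = 11/16
Edge 6: R (sign -) -> bounds (5/8, 11/16), value = 21/32
Game value = 21/32

21/32


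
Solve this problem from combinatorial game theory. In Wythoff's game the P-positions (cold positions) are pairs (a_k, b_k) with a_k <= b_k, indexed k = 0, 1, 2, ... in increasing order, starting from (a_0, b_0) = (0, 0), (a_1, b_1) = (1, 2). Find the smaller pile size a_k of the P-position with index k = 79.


By Wythoff's theorem, a_k = floor(k * phi) and b_k = floor(k * phi^2) = a_k + k, where phi = (1 + sqrt(5))/2 is the golden ratio.
phi = (1 + sqrt(5))/2 = 1.618034
k = 79
k * phi = 79 * 1.618034 = 127.824685
a_79 = floor(k * phi) = 127

127


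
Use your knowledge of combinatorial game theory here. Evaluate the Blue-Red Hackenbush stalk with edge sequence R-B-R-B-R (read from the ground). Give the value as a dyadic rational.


Edges (from ground): R-B-R-B-R
By Berlekamp's sign-expansion rule, a Blue-Red Hackenbush stalk has the value of the surreal number whose sign sequence is the edge sequence with B -> + and R -> -.
Sign sequence: -+-+-
Trace the sign expansion in the surreal number tree, starting from 0:
Edge 1: R (sign -) -> bounds (-inf, 0), value = -1
Edge 2: B (sign +) -> bounds (-1, 0), value = -1/2
Edge 3: R (sign -) -> bounds (-1, -1/2), value = -3/4
Edge 4: B (sign +) -> bounds (-3/4, -1/2), value = -5/8
Edge 5: R (sign -) -> bounds (-3/4, -5/8), value = -11/16
Game value = -11/16

-11/16


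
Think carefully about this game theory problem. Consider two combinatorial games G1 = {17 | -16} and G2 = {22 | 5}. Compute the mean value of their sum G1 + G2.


G1 = {17 | -16}, G2 = {22 | 5}
Each is a switch {a | b} with numbers a > b; its mean value is (a + b)/2, and mean value is additive over game sums: m(G1 + G2) = m(G1) + m(G2).
Mean of G1 = (17 + (-16))/2 = 1/2 = 1/2
Mean of G2 = (22 + (5))/2 = 27/2 = 27/2
Mean of G1 + G2 = 1/2 + 27/2 = 14

14


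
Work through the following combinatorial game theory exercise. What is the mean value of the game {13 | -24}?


Game = {13 | -24}, a switch {a | b} with numbers a > b.
Its thermograph has left wall a - t and right wall b + t, which meet at t = (a - b)/2, where both equal (a + b)/2. So the mast (mean value) is at (a + b)/2.
Mean = (13 + (-24))/2 = -11/2 = -11/2

-11/2


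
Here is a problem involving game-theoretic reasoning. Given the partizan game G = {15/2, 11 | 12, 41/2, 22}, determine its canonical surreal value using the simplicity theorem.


Left options: {15/2, 11}, max = 11
Right options: {12, 41/2, 22}, min = 12
All options are numbers and max(Left) < min(Right), so by the simplicity theorem the value is the simplest (earliest-born) number strictly between 11 and 12.
No integer lies strictly between 11 and 12, so the value is the dyadic rational m/2^k in the interval with the smallest k (then m odd); search k = 1, 2, ...:
Denominator 2: 23/2 lies strictly between 11 and 12 -- found.
The simplest number in the interval is 23/2.
Game value = 23/2

23/2


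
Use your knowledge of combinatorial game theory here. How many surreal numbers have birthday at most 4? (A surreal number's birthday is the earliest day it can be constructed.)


Day 0: {|} = 0 is born. Count = 1.
Day n: the number of surreal numbers born by day n is 2^(n+1) - 1.
By day 0: 2^1 - 1 = 1
By day 1: 2^2 - 1 = 3
By day 2: 2^3 - 1 = 7
By day 3: 2^4 - 1 = 15
By day 4: 2^5 - 1 = 31
By day 4: 31 surreal numbers.

31


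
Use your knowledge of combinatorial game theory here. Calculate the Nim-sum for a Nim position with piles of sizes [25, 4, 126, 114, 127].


We need the XOR (exclusive or) of all pile sizes.
After XOR-ing pile 1 (size 25): 0 XOR 25 = 25
After XOR-ing pile 2 (size 4): 25 XOR 4 = 29
After XOR-ing pile 3 (size 126): 29 XOR 126 = 99
After XOR-ing pile 4 (size 114): 99 XOR 114 = 17
After XOR-ing pile 5 (size 127): 17 XOR 127 = 110
The Nim-value of this position is 110.

110


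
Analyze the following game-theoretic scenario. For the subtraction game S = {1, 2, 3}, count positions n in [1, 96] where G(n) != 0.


Subtraction set S = {1, 2, 3}, so G(n) = n mod 4.
G(n) = 0 when n is a multiple of 4.
Multiples of 4 in [1, 96]: 24
N-positions (nonzero Grundy) = 96 - 24 = 72

72


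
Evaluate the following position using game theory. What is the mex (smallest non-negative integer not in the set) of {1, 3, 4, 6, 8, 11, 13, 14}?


Set = {1, 3, 4, 6, 8, 11, 13, 14}
0 is NOT in the set. This is the mex.
mex = 0

0


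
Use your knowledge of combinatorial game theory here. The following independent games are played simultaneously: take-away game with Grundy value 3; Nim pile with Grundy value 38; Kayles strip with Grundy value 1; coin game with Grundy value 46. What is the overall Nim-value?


By the Sprague-Grundy theorem, the Grundy value of a sum of games is the XOR of individual Grundy values.
take-away game: Grundy value = 3. Running XOR: 0 XOR 3 = 3
Nim pile: Grundy value = 38. Running XOR: 3 XOR 38 = 37
Kayles strip: Grundy value = 1. Running XOR: 37 XOR 1 = 36
coin game: Grundy value = 46. Running XOR: 36 XOR 46 = 10
The combined Grundy value is 10.

10


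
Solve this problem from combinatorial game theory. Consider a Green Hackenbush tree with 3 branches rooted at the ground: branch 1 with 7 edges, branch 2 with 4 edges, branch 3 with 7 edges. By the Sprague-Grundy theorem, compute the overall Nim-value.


The tree has 3 branches from the ground vertex.
In Green Hackenbush, the Nim-value of a simple path of length k is k.
Branch 1: length 7, Nim-value = 7
Branch 2: length 4, Nim-value = 4
Branch 3: length 7, Nim-value = 7
Total Nim-value = XOR of all branch values:
0 XOR 7 = 7
7 XOR 4 = 3
3 XOR 7 = 4
Nim-value of the tree = 4

4


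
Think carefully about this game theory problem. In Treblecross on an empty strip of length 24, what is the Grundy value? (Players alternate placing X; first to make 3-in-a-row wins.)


Treblecross: place X on empty cells; 3-in-a-row wins.
Playing within two cells of an existing X lets the opponent win at once, so sensible play treats the cells i-2..i+2 around each X as dead. The player left with no safe cell loses, so this is a normal-play take-away game on strips of safe cells.
Placing X at cell i (0-indexed) of a strip of k safe cells leaves independent strips of sizes max(0, i-2) and max(0, k-i-3). Hence G(k) = mex{ G(max(0,i-2)) XOR G(max(0,k-i-3)) : 0 <= i < k }, with G(0) = 0.
G(1): splits (0,0):0^0=0 -> mex({0}) = 1
G(2): splits (0,0):0^0=0 -> mex({0}) = 1
G(3): splits (0,0):0^0=0 -> mex({0}) = 1
G(4): splits (0,1):0^1=1 (0,0):0^0=0 -> mex({0, 1}) = 2
G(5): splits (0,2):0^1=1 (0,1):0^1=1 (0,0):0^0=0 -> mex({0, 1}) = 2
G(6) = mex({1}) = 0
G(7) = mex({0, 1, 2}) = 3
G(8) = mex({0, 1, 2}) = 3
G(9) = mex({0, 2}) = 1
G(10) = mex({0, 2, 3}) = 1
G(11) = mex({0, 3}) = 1
G(12) = mex({1, 3}) = 0
G(13) = mex({0, 1, 2, 3}) = 4
G(14) = mex({0, 1, 2}) = 3
G(15) = mex({0, 1, 2}) = 3
G(16) = mex({0, 1, 2, 4}) = 3
G(17) = mex({0, 1, 3, 4}) = 2
G(18) = mex({0, 1, 3, 4}) = 2
G(19) = mex({0, 1, 3, 5}) = 2
G(20) = mex({0, 1, 2, 3, 5}) = 4
G(21) = mex({0, 1, 2, 3, 5}) = 4
G(22) = mex({1, 2, 6}) = 0
G(23) = mex({0, 1, 2, 3, 4, 6}) = 5
G(24) = mex({0, 1, 2, 3, 4}) = 5
Therefore G(24) = 5.

5


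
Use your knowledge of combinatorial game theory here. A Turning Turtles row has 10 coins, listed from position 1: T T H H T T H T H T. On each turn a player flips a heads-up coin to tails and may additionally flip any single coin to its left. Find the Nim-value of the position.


Coins: T T H H T T H T H T
Key fact: a single head at position k behaves exactly like a Nim heap of size k (turning it to T and optionally flipping a coin at j < k corresponds to moving the heap from k to j, or to 0), and heads combine as a disjunctive sum (two heads at the same place would cancel, matching j XOR j = 0). So the Nim-value is the XOR of the 1-indexed positions of the heads.
Face-up positions (1-indexed): [3, 4, 7, 9]
XOR 0 with 3: 0 XOR 3 = 3
XOR 3 with 4: 3 XOR 4 = 7
XOR 7 with 7: 7 XOR 7 = 0
XOR 0 with 9: 0 XOR 9 = 9
Nim-value = 9

9


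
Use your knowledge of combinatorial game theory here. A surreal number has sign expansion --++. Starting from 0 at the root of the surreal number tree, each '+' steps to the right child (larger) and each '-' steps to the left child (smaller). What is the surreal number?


Sign expansion: --++
Rule: track bounds (lo, hi), initially (-inf, +inf). On '+', the current value becomes lo and we move to the simplest number in (value, hi): value + 1 if hi = +inf, otherwise the midpoint (value + hi)/2. On '-', the current value becomes hi and we move to value - 1 if lo = -inf, otherwise the midpoint (lo + value)/2.
Start at 0.
Step 1: sign = -, move left. Bounds: (-inf, 0). Value = -1
Step 2: sign = -, move left. Bounds: (-inf, -1). Value = -2
Step 3: sign = +, move right. Bounds: (-2, -1). Value = -3/2
Step 4: sign = +, move right. Bounds: (-3/2, -1). Value = -5/4
The surreal number with sign expansion --++ is -5/4.

-5/4


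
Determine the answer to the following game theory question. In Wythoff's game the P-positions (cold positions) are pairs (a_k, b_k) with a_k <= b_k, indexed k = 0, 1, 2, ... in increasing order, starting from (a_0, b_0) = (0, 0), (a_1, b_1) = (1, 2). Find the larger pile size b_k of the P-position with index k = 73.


By Wythoff's theorem, a_k = floor(k * phi) and b_k = floor(k * phi^2) = a_k + k, where phi = (1 + sqrt(5))/2 is the golden ratio.
phi = (1 + sqrt(5))/2 = 1.618034
phi^2 = phi + 1 = 2.618034
k = 73
k * phi^2 = 73 * 2.618034 = 191.116481
b_73 = floor(k * phi^2) = 191 (check: a_73 + k = 118 + 73 = 191)

191


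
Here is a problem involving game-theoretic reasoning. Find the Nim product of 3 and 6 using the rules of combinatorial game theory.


Nim multiplication is bilinear over XOR: (u XOR v) * w = (u*w) XOR (v*w).
So we split each operand into its bit components and XOR the pairwise Nim products.
3 = 1 + 2 (as XOR of powers of 2).
6 = 2 + 4 (as XOR of powers of 2).
Using the standard Nim-product table on single bits:
  2*2 = 3,   2*4 = 8,   2*8 = 12,
  4*4 = 6,   4*8 = 11,  8*8 = 13,
and  1*x = x (identity), k*l = l*k (commutative).
Pairwise Nim products:
  1 * 2 = 2
  1 * 4 = 4
  2 * 2 = 3
  2 * 4 = 8
XOR them: 2 XOR 4 XOR 3 XOR 8 = 13.
Result: 3 * 6 = 13 (in Nim).

13


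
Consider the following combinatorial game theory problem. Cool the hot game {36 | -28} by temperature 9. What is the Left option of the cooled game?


Original game: {36 | -28} (a switch {a | b} with a > b).
Cooling by t (for t below the temperature (a - b)/2 = 32) taxes each move by t: {a | b} cooled by t is {a - t | b + t}.
Cooling amount: t = 9
Cooled Left option: 36 - 9 = 27
Cooled Right option: -28 + 9 = -19
Cooled game: {27 | -19}
Left option = 27

27


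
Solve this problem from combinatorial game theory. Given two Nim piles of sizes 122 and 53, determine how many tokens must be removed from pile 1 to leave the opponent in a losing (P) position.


Piles: 122 and 53
Current XOR: 122 XOR 53 = 79 (non-zero, so this is an N-position).
To make the XOR zero, we need to find a move that balances the piles.
For pile 1 (size 122): target = 122 XOR 79 = 53
We reduce pile 1 from 122 to 53.
Tokens removed: 122 - 53 = 69
Verification: 53 XOR 53 = 0

69


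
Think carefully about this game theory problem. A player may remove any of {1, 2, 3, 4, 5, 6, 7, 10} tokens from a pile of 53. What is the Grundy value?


The subtraction set is S = {1, 2, 3, 4, 5, 6, 7, 10}.
G(k) = mex{ G(k - s) : s in S, s <= k }. We compute iteratively: G(0) = 0.
G(1) = mex({0}) = 1
G(2) = mex({0, 1}) = 2
G(3) = mex({0, 1, 2}) = 3
G(4) = mex({0, 1, 2, 3}) = 4
G(5) = mex({0, 1, 2, 3, 4}) = 5
G(6) = mex({0, 1, 2, 3, 4, 5}) = 6
G(7) = mex({0, 1, 2, 3, 4, 5, 6}) = 7
G(8) = mex({1, 2, 3, 4, 5, 6, 7}) = 0
G(9) = mex({0, 2, 3, 4, 5, 6, 7}) = 1
G(10) = mex({0, 1, 3, 4, 5, 6, 7}) = 2
G(11) = mex({0, 1, 2, 4, 5, 6, 7}) = 3
G(12) = mex({0, 1, 2, 3, 5, 6, 7}) = 4
G(13) = mex({0, 1, 2, 3, 4, 6, 7}) = 5
G(14) = mex({0, 1, 2, 3, 4, 5, 7}) = 6
G(15) = mex({0, 1, 2, 3, 4, 5, 6}) = 7
G(16) = mex({1, 2, 3, 4, 5, 6, 7}) = 0
G(17) = mex({0, 2, 3, 4, 5, 6, 7}) = 1
Observe that G(8)..G(17) = 0, 1, 2, 3, 4, 5, 6, 7, 0, 1 repeats G(0)..G(9) = 0, 1, 2, 3, 4, 5, 6, 7, 0, 1.
For k >= max(S) = 10, G(k) is determined by the previous 10 values G(k-10)..G(k-1); a window of 10 consecutive values has recurred shifted by 8, so by induction G(k + 8) = G(k) for all k >= 0: the sequence is periodic from the start with period 8.
One period: G(0..7) = 0, 1, 2, 3, 4, 5, 6, 7.
53 mod 8 = 5, so G(53) = G(5) = 5.

5


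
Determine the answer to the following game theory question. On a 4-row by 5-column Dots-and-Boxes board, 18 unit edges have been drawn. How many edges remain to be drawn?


Grid: 4 x 5 boxes, i.e. 5 rows and 6 columns of dots.
Horizontal edges: (rows + 1) * cols = 5 * 5 = 25
Vertical edges: rows * (cols + 1) = 4 * 6 = 24
Total edges: 25 + 24 = 49
Edges drawn: 18
Remaining: 49 - 18 = 31

31


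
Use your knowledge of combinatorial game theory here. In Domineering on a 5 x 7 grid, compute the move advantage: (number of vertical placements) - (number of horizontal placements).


Board is 5 x 7 (rows x cols).
Left (vertical) placements: (rows-1) * cols = 4 * 7 = 28
Right (horizontal) placements: rows * (cols-1) = 5 * 6 = 30
Advantage = Left - Right = 28 - 30 = -2

-2


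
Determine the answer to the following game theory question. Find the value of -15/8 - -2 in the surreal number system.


x = -15/8, y = -2
Converting to common denominator: 8
x = -15/8, y = -16/8
x - y = -15/8 - -2 = 1/8

1/8


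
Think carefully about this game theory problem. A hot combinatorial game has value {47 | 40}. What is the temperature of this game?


The game is {47 | 40}, a switch {a | b} with numbers a > b.
Cooling {a | b} by t gives {a - t | b + t}, which stops being hot when a - t = b + t, i.e. at t = (a - b)/2. So the temperature of a switch is (a - b)/2.
Temperature = (Left option - Right option) / 2
= (47 - (40)) / 2
= 7 / 2
= 7/2

7/2


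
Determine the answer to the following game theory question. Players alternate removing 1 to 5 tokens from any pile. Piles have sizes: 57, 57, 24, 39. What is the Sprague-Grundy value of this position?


Subtraction set: {1, 2, 3, 4, 5}
For this subtraction set, G(n) = n mod 6 (period = max + 1 = 6).
Pile 1 (size 57): G(57) = 57 mod 6 = 3
Pile 2 (size 57): G(57) = 57 mod 6 = 3
Pile 3 (size 24): G(24) = 24 mod 6 = 0
Pile 4 (size 39): G(39) = 39 mod 6 = 3
Total Grundy value = XOR of all: 3 XOR 3 XOR 0 XOR 3 = 3

3


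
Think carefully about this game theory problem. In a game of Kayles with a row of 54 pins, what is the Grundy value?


Kayles: a move removes 1 or 2 adjacent pins from a contiguous row.
Removing pins from a row of k leaves two independent rows (a, b) with a + b = k - 1 (one pin) or a + b = k - 2 (two pins); an end removal gives a = 0.
By Sprague-Grundy, G(k) = mex{ G(a) XOR G(b) } over all these splits. G(0) = 0.
G(1): splits (0,0):0^0=0 -> mex({0}) = 1
G(2): splits (0,1):0^1=1 (0,0):0^0=0 -> mex({0, 1}) = 2
G(3): splits (0,2):0^2=2 (1,1):1^1=0 (0,1):0^1=1 -> mex({0, 1, 2}) = 3
G(4): splits (0,3):0^3=3 (1,2):1^2=3 (0,2):0^2=2 (1,1):1^1=0 -> mex({0, 2, 3}) = 1
G(5): splits (0,4):0^1=1 (1,3):1^3=2 (2,2):2^2=0 (0,3):0^3=3 (1,2):1^2=3 -> mex({0, 1, 2, 3}) = 4
G(6) = mex({0, 1, 2, 4}) = 3
G(7) = mex({0, 1, 3, 4, 5}) = 2
G(8) = mex({0, 2, 3, 5, 6}) = 1
G(9) = mex({0, 1, 2, 3, 6, 7}) = 4
G(10) = mex({0, 1, 3, 4, 5, 7}) = 2
G(11) = mex({0, 1, 2, 3, 4, 5}) = 6
G(12) = mex({0, 1, 2, 3, 5, 6, 7}) = 4
G(13) = mex({0, 2, 3, 4, 6, 7}) = 1
G(14) = mex({0, 1, 4, 5, 6, 7}) = 2
G(15) = mex({0, 1, 2, 3, 4, 5, 6}) = 7
G(16) = mex({0, 2, 3, 5, 6, 7}) = 1
G(17) = mex({0, 1, 2, 3, 5, 6, 7}) = 4
G(18) = mex({0, 1, 2, 4, 5, 6}) = 3
G(19) = mex({0, 1, 3, 4, 5, 7}) = 2
G(20) = mex({0, 2, 3, 4, 5, 6, 7}) = 1
G(21) = mex({0, 1, 2, 3, 5, 6, 7}) = 4
G(22) = mex({0, 1, 2, 3, 4, 5, 7}) = 6
G(23) = mex({0, 1, 2, 3, 4, 5, 6}) = 7
G(24) = mex({0, 1, 2, 3, 5, 6, 7}) = 4
G(25) = mex({0, 2, 3, 4, 6, 7}) = 1
G(26) = mex({0, 1, 3, 4, 5, 6, 7}) = 2
G(27) = mex({0, 1, 2, 3, 4, 5, 6, 7}) = 8
G(28) = mex({0, 1, 2, 3, 4, 6, 7, 8}) = 5
G(29) = mex({0, 1, 2, 3, 5, 6, 7, 8, 9}) = 4
G(30) = mex({0, 1, 2, 3, 4, 5, 6, 9, 10}) = 7
G(31) = mex({0, 1, 3, 4, 5, 7, 10, 11}) = 2
G(32) = mex({0, 2, 3, 4, 5, 6, 7, 9, 11}) = 1
G(33) = mex({0, 1, 2, 3, 4, 5, 6, 7, 9, 12}) = 8
G(34) = mex({0, 1, 2, 3, 4, 5, 7, 8, 11, 12}) = 6
G(35) = mex({0, 1, 2, 3, 4, 5, 6, 8, 9, 10, 11}) = 7
G(36) = mex({0, 1, 2, 3, 5, 6, 7, 9, 10}) = 4
G(37) = mex({0, 2, 3, 4, 6, 7, 9, 10, 11, 12}) = 1
G(38) = mex({0, 1, 3, 4, 5, 6, 7, 9, 10, 11, 12}) = 2
G(39) = mex({0, 1, 2, 4, 5, 6, 7, 9, 10, 12, 14}) = 3
G(40) = mex({0, 2, 3, 4, 6, 7, 11, 12, 14}) = 1
G(41) = mex({0, 1, 2, 3, 5, 6, 7, 9, 10, 11, 12}) = 4
G(42) = mex({0, 1, 2, 3, 4, 5, 6, 9, 10}) = 7
G(43) = mex({0, 1, 3, 4, 5, 7, 9, 10, 12, 15}) = 2
G(44) = mex({0, 2, 3, 4, 5, 6, 7, 9, 10, 12, 15}) = 1
G(45) = mex({0, 1, 2, 3, 4, 5, 6, 7, 9, 10, 12, 14}) = 8
G(46) = mex({0, 1, 3, 4, 5, 7, 8, 11, 12, 14}) = 2
G(47) = mex({0, 1, 2, 3, 4, 5, 6, 8, 9, 10, 11, 12}) = 7
G(48) = mex({0, 1, 2, 3, 5, 6, 7, 9, 10}) = 4
G(49) = mex({0, 2, 3, 4, 6, 7, 9, 10, 11, 12, 15}) = 1
G(50) = mex({0, 1, 4, 5, 6, 7, 9, 11, 12, 14, 15}) = 2
G(51) = mex({0, 1, 2, 3, 4, 5, 6, 7, 9, 12, 14, 15}) = 8
G(52) = mex({0, 2, 3, 4, 5, 6, 7, 8, 11, 12, 15}) = 1
G(53) = mex({0, 1, 2, 3, 5, 6, 7, 8, 9, 10, 11, 12}) = 4
G(54) = mex({0, 1, 2, 3, 4, 5, 6, 9, 10}) = 7
Therefore G(54) = 7.

7
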